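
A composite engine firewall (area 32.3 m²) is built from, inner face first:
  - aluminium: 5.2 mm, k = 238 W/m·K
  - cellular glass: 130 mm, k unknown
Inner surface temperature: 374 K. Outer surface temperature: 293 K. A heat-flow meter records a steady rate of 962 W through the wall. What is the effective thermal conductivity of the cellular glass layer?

Series thermal resistances:
R_aluminium = L/(kA) = 0.0052/(238×32.3) = 6.764×10^-7 K/W
Sum of known resistances R_other = 6.764×10^-7 K/W
Total R = ΔT/Q = 81/962 = 0.0842 K/W
R_cellular glass = R_total − R_other = 0.0842 K/W
k = L/(R·A) = 0.13/(0.0842×32.3)

k ≈ 0.0478 W/(m·K)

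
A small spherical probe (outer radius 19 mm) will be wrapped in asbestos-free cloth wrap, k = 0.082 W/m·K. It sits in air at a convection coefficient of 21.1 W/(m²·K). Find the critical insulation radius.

r_cr ≈ 7.77 mm

For a sphere r_cr = 2k/h = 2×0.082/21.1
r_cr = 7.77 mm; since the bare radius (19 mm) is above r_cr, any added insulation will reduce heat loss.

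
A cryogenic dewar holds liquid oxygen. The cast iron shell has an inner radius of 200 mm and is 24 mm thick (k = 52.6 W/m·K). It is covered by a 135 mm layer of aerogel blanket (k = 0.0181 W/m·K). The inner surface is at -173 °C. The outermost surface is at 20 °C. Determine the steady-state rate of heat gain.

For a spherical shell R = (1/r₁ − 1/r₂)/(4πk); film R = 1/(h·4πr²). In series:
R_cast iron shell = (1/0.2 − 1/0.224)/(4π×52.6) = 8.105×10^-4 K/W
R_aerogel blanket = (1/0.224 − 1/0.359)/(4π×0.0181) = 7.381 K/W
R_total = 7.382 K/W
Q = ΔT/R_total = 193/7.382

Q ≈ 26.1 W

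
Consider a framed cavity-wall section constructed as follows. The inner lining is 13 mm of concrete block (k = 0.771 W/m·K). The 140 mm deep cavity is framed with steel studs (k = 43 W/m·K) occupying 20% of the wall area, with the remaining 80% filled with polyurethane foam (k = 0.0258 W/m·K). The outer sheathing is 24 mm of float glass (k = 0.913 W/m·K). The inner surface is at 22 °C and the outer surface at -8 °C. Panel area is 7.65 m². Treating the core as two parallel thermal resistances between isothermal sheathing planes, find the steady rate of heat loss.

Sheathing layers in series; stud and cavity paths in parallel between them.
R_inner = 0.013/(0.771×7.65) = 0.002204 K/W
R_stud  = 0.14/(43×0.2×7.65) = 0.002128 K/W
R_cav   = 0.14/(0.0258×0.8×7.65) = 0.8867 K/W
1/R_core = 1/R_stud + 1/R_cav → R_core = 0.002123 K/W
R_outer = 0.024/(0.913×7.65) = 0.003436 K/W
R_total = 0.007763 K/W
Q = ΔT/R_total = 30/0.007763

Q ≈ 3860 W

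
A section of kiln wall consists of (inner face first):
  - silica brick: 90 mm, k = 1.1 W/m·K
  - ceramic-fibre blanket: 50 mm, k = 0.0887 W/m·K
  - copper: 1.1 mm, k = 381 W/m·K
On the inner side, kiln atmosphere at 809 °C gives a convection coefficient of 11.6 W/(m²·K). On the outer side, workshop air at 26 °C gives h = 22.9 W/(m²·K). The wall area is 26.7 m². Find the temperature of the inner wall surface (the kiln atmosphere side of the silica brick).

Using the resistance-network approach (series):
R_inner film = 1/(h_i·A) = 1/(11.6×26.7) = 0.003229 K/W
R_silica brick = L/(kA) = 0.09/(1.1×26.7) = 0.003064 K/W
R_ceramic-fibre blanket = L/(kA) = 0.05/(0.0887×26.7) = 0.02111 K/W
R_copper = L/(kA) = 0.0011/(381×26.7) = 1.081×10^-7 K/W
R_outer film = 1/(h_o·A) = 1/(22.9×26.7) = 0.001636 K/W
R_total = 0.02904 K/W;  Q = ΔT/R_total = 783/0.02904 = 26960 W
T_interface = T_inner − Q·ΣR(inner→interface) = 809 − 27000×0.003229

T ≈ 722 °C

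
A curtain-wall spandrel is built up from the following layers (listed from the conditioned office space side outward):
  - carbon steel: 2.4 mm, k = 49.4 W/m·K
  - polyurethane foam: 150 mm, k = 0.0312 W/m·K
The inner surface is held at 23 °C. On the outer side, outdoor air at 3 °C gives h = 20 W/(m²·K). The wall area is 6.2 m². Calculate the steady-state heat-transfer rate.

Q ≈ 25.5 W

Series thermal resistances:
R_carbon steel = L/(kA) = 0.0024/(49.4×6.2) = 7.836×10^-6 K/W
R_polyurethane foam = L/(kA) = 0.15/(0.0312×6.2) = 0.7754 K/W
R_outer film = 1/(h_o·A) = 1/(20×6.2) = 0.008065 K/W
R_total = 0.7835 K/W
Q = ΔT / R_total = 20 / 0.7835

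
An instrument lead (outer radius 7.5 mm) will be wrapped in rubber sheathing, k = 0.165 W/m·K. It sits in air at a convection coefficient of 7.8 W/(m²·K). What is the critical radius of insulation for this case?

r_cr ≈ 21.2 mm

For a cylinder r_cr = k/h = 0.165/7.8
r_cr = 21.2 mm; since the bare radius (7.5 mm) is below r_cr, adding a thin layer of insulation will *increase* heat loss.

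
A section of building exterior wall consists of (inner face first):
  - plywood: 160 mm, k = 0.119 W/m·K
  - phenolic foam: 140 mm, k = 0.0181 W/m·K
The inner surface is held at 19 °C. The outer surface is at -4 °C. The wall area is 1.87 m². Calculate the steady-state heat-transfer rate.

Q ≈ 4.74 W

Model the wall as resistances in series:
R_plywood = L/(kA) = 0.16/(0.119×1.87) = 0.719 K/W
R_phenolic foam = L/(kA) = 0.14/(0.0181×1.87) = 4.136 K/W
R_total = 4.855 K/W
Q = ΔT / R_total = 23 / 4.855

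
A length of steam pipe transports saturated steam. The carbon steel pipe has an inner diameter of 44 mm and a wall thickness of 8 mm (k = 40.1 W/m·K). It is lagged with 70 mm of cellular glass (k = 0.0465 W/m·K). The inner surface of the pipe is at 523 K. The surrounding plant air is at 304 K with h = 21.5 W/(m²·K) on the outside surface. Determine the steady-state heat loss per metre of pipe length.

q′ ≈ 52.2 W/m

Per-layer cylindrical resistances, series-summed:
R_carbon steel pipe wall = ln(30/22)/(2π×40.1×1) = 0.001231 K/W
R_cellular glass = ln(100/30)/(2π×0.0465×1) = 4.121 K/W
R_outer film = 1/(h_o·2πr_oL) = 1/(21.5×2π×0.1×1) = 0.07403 K/W
R_total = 4.196 K/W
Q = ΔT/R_total = 219/4.196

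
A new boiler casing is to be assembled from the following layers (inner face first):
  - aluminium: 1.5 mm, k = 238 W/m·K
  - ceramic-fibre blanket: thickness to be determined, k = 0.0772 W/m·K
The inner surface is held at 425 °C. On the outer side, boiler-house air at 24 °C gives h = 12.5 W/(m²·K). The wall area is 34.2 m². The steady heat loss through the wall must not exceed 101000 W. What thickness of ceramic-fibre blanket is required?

L ≈ 4.31 mm

Treating each layer as a thermal resistance in series:
R_aluminium = L/(kA) = 0.0015/(238×34.2) = 1.843×10^-7 K/W
R_outer film = 1/(h_o·A) = 1/(12.5×34.2) = 0.002339 K/W
Sum of the known resistances R_other = 0.002339 K/W
Required total resistance R_tot = ΔT/Q_allow = 401/101000 = 0.00397 K/W
R_ceramic-fibre blanket = R_tot − R_other = 0.001631 K/W
L = R·k·A = 0.001631×0.0772×34.2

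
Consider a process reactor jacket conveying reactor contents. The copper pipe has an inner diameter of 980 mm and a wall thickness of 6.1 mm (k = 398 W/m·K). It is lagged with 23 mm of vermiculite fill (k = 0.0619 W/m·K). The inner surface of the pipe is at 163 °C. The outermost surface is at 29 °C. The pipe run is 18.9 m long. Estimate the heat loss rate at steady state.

Cylindrical conduction, so R = ln(r₂/r₁)/(2πkL) per layer, in series:
R_copper pipe wall = ln(496.1/490)/(2π×398×18.9) = 2.618×10^-7 K/W
R_vermiculite fill = ln(519.1/496.1)/(2π×0.0619×18.9) = 0.006165 K/W
R_total = 0.006165 K/W
Q = ΔT/R_total = 134/0.006165

Q ≈ 21700 W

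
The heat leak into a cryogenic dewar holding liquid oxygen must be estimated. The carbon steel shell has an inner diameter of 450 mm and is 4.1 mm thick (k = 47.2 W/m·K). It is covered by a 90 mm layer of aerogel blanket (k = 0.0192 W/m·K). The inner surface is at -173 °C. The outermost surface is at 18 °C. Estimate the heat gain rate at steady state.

For a spherical shell R = (1/r₁ − 1/r₂)/(4πk); film R = 1/(h·4πr²). In series:
R_carbon steel shell = (1/0.225 − 1/0.2291)/(4π×47.2) = 1.341×10^-4 K/W
R_aerogel blanket = (1/0.2291 − 1/0.3191)/(4π×0.0192) = 5.102 K/W
R_total = 5.103 K/W
Q = ΔT/R_total = 191/5.103

Q ≈ 37.4 W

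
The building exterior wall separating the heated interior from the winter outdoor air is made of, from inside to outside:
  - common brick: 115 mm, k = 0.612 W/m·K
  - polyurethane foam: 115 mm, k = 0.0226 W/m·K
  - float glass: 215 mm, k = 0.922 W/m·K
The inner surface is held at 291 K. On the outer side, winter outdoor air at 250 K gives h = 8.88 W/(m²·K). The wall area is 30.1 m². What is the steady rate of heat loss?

Q ≈ 220 W

Thermal resistances in series:
R_common brick = L/(kA) = 0.115/(0.612×30.1) = 0.006243 K/W
R_polyurethane foam = L/(kA) = 0.115/(0.0226×30.1) = 0.1691 K/W
R_float glass = L/(kA) = 0.215/(0.922×30.1) = 0.007747 K/W
R_outer film = 1/(h_o·A) = 1/(8.88×30.1) = 0.003741 K/W
R_total = 0.1868 K/W
Q = ΔT / R_total = 41 / 0.1868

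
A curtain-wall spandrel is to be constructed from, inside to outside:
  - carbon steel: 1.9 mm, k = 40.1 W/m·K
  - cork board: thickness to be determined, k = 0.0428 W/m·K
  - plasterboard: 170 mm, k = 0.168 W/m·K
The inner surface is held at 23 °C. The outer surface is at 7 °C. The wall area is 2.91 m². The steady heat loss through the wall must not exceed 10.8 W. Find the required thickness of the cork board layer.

L ≈ 141 mm

Treating each layer as a thermal resistance in series:
R_carbon steel = L/(kA) = 0.0019/(40.1×2.91) = 1.628×10^-5 K/W
R_plasterboard = L/(kA) = 0.17/(0.168×2.91) = 0.3477 K/W
Sum of the known resistances R_other = 0.3477 K/W
Required total resistance R_tot = ΔT/Q_allow = 16/10.8 = 1.481 K/W
R_cork board = R_tot − R_other = 1.134 K/W
L = R·k·A = 1.134×0.0428×2.91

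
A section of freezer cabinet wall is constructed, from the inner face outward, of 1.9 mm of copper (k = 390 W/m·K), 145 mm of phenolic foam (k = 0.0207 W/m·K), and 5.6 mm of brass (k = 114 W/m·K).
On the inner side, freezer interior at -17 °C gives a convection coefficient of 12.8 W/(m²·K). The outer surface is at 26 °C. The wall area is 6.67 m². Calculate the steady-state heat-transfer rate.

Q ≈ 40.5 W

Series thermal resistances:
R_inner film = 1/(h_i·A) = 1/(12.8×6.67) = 0.01171 K/W
R_copper = L/(kA) = 0.0019/(390×6.67) = 7.304×10^-7 K/W
R_phenolic foam = L/(kA) = 0.145/(0.0207×6.67) = 1.05 K/W
R_brass = L/(kA) = 0.0056/(114×6.67) = 7.365×10^-6 K/W
R_total = 1.062 K/W
Q = ΔT / R_total = 43 / 1.062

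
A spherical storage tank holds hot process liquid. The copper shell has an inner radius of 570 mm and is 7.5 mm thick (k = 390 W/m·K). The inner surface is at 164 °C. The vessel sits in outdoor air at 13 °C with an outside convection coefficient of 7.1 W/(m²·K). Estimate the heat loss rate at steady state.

Radial (spherical) resistances in series:
R_copper shell = (1/0.57 − 1/0.5775)/(4π×390) = 4.649×10^-6 K/W
R_outer film = 1/(h·4πr_o²) = 1/(7.1×4π×0.5775²) = 0.03361 K/W
R_total = 0.03361 K/W
Q = ΔT/R_total = 151/0.03361

Q ≈ 4490 W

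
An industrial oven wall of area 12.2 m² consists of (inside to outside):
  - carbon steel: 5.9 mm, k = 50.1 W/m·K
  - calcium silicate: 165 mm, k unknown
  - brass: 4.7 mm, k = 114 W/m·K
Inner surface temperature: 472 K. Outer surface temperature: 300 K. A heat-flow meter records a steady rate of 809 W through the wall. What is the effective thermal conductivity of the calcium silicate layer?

k ≈ 0.0636 W/(m·K)

Using the resistance-network approach (series):
R_carbon steel = L/(kA) = 0.0059/(50.1×12.2) = 9.653×10^-6 K/W
R_brass = L/(kA) = 0.0047/(114×12.2) = 3.379×10^-6 K/W
Sum of known resistances R_other = 1.303×10^-5 K/W
Total R = ΔT/Q = 172/809 = 0.2126 K/W
R_calcium silicate = R_total − R_other = 0.2126 K/W
k = L/(R·A) = 0.165/(0.2126×12.2)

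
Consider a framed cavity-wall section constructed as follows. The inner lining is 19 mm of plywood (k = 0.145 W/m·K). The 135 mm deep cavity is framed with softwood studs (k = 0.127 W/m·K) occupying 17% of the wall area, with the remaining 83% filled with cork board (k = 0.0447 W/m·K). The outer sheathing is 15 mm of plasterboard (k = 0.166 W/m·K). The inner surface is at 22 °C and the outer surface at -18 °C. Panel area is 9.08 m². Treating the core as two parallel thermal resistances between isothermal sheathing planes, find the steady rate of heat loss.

Sheathing layers in series; stud and cavity paths in parallel between them.
R_inner = 0.019/(0.145×9.08) = 0.01443 K/W
R_stud  = 0.135/(0.127×0.17×9.08) = 0.6886 K/W
R_cav   = 0.135/(0.0447×0.83×9.08) = 0.4007 K/W
1/R_core = 1/R_stud + 1/R_cav → R_core = 0.2533 K/W
R_outer = 0.015/(0.166×9.08) = 0.009952 K/W
R_total = 0.2777 K/W
Q = ΔT/R_total = 40/0.2777

Q ≈ 144 W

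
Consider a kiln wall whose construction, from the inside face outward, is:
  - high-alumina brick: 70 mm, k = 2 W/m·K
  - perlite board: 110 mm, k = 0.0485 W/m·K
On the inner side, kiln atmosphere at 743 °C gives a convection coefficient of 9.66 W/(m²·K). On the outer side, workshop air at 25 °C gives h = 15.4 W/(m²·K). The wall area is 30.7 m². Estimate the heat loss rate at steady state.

Q ≈ 8920 W

Thermal resistances in series:
R_inner film = 1/(h_i·A) = 1/(9.66×30.7) = 0.003372 K/W
R_high-alumina brick = L/(kA) = 0.07/(2×30.7) = 0.00114 K/W
R_perlite board = L/(kA) = 0.11/(0.0485×30.7) = 0.07388 K/W
R_outer film = 1/(h_o·A) = 1/(15.4×30.7) = 0.002115 K/W
R_total = 0.0805 K/W
Q = ΔT / R_total = 718 / 0.0805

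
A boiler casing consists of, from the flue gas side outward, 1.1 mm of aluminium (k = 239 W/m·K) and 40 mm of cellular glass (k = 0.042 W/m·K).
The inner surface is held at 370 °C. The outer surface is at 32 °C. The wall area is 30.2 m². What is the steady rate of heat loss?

Series thermal resistances:
R_aluminium = L/(kA) = 0.0011/(239×30.2) = 1.524×10^-7 K/W
R_cellular glass = L/(kA) = 0.04/(0.042×30.2) = 0.03154 K/W
R_total = 0.03154 K/W
Q = ΔT / R_total = 338 / 0.03154

Q ≈ 10700 W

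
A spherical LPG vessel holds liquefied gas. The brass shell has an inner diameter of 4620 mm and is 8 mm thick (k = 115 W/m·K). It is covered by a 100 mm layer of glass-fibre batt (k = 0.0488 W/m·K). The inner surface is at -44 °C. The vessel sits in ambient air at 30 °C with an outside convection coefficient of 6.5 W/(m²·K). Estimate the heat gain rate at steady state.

Q ≈ 2370 W

Radial (spherical) resistances in series:
R_brass shell = (1/2.31 − 1/2.318)/(4π×115) = 1.034×10^-6 K/W
R_glass-fibre batt = (1/2.318 − 1/2.418)/(4π×0.0488) = 0.02909 K/W
R_outer film = 1/(h·4πr_o²) = 1/(6.5×4π×2.418²) = 0.002094 K/W
R_total = 0.03119 K/W
Q = ΔT/R_total = 74/0.03119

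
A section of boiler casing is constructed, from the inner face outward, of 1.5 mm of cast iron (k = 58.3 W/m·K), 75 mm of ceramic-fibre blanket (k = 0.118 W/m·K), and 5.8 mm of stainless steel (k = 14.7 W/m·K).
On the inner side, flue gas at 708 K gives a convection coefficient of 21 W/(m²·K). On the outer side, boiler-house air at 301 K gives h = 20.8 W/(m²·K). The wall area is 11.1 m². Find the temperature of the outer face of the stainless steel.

T ≈ 328 K

Using the resistance-network approach (series):
R_inner film = 1/(h_i·A) = 1/(21×11.1) = 0.00429 K/W
R_cast iron = L/(kA) = 0.0015/(58.3×11.1) = 2.318×10^-6 K/W
R_ceramic-fibre blanket = L/(kA) = 0.075/(0.118×11.1) = 0.05726 K/W
R_stainless steel = L/(kA) = 0.0058/(14.7×11.1) = 3.555×10^-5 K/W
R_outer film = 1/(h_o·A) = 1/(20.8×11.1) = 0.004331 K/W
R_total = 0.06592 K/W;  Q = ΔT/R_total = 407/0.06592 = 6174 W
T_interface = T_inner − Q·ΣR(inner→interface) = 708 − 6170×0.06159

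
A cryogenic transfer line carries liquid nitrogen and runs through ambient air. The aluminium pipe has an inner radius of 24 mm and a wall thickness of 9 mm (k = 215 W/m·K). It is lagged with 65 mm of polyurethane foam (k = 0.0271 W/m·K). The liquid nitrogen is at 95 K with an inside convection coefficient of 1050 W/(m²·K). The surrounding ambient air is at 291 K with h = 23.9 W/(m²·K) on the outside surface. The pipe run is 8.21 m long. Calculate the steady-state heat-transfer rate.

For a radial system each layer contributes R = ln(r_out/r_in)/(2πkL); films add R = 1/(hA).
R_inner film = 1/(h_i·2πr₁L) = 1/(1050×2π×0.024×8.21) = 7.693×10^-4 K/W
R_aluminium pipe wall = ln(33/24)/(2π×215×8.21) = 2.871×10^-5 K/W
R_polyurethane foam = ln(98/33)/(2π×0.0271×8.21) = 0.7786 K/W
R_outer film = 1/(h_o·2πr_oL) = 1/(23.9×2π×0.098×8.21) = 0.008277 K/W
R_total = 0.7877 K/W
Q = ΔT/R_total = 196/0.7877

Q ≈ 249 W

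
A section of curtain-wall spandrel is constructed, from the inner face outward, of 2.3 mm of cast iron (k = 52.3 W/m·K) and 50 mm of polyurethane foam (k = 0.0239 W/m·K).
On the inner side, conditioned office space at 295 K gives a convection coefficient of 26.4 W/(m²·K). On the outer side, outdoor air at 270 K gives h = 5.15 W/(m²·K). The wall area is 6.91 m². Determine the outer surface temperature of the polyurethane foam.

Using the resistance-network approach (series):
R_inner film = 1/(h_i·A) = 1/(26.4×6.91) = 0.005482 K/W
R_cast iron = L/(kA) = 0.0023/(52.3×6.91) = 6.364×10^-6 K/W
R_polyurethane foam = L/(kA) = 0.05/(0.0239×6.91) = 0.3028 K/W
R_outer film = 1/(h_o·A) = 1/(5.15×6.91) = 0.0281 K/W
R_total = 0.3363 K/W;  Q = ΔT/R_total = 25/0.3363 = 74.33 W
T_interface = T_inner − Q·ΣR(inner→interface) = 295 − 74.3×0.3082

T ≈ 272 K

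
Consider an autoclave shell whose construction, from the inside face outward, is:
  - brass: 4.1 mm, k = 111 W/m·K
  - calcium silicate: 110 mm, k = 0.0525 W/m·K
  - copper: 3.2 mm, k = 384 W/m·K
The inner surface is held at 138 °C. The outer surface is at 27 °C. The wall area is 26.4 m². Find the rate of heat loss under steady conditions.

Model the wall as resistances in series:
R_brass = L/(kA) = 0.0041/(111×26.4) = 1.399×10^-6 K/W
R_calcium silicate = L/(kA) = 0.11/(0.0525×26.4) = 0.07937 K/W
R_copper = L/(kA) = 0.0032/(384×26.4) = 3.157×10^-7 K/W
R_total = 0.07937 K/W
Q = ΔT / R_total = 111 / 0.07937

Q ≈ 1400 W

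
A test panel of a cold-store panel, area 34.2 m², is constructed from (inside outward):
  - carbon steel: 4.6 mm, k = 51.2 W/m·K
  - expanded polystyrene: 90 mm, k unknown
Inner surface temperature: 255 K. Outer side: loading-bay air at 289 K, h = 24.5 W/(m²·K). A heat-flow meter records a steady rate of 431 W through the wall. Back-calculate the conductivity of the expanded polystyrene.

k ≈ 0.0339 W/(m·K)

Using the resistance-network approach (series):
R_carbon steel = L/(kA) = 0.0046/(51.2×34.2) = 2.627×10^-6 K/W
R_outer film = 1/(h_o·A) = 1/(24.5×34.2) = 0.001193 K/W
Sum of known resistances R_other = 0.001196 K/W
Total R = ΔT/Q = 34/431 = 0.07889 K/W
R_expanded polystyrene = R_total − R_other = 0.07769 K/W
k = L/(R·A) = 0.09/(0.07769×34.2)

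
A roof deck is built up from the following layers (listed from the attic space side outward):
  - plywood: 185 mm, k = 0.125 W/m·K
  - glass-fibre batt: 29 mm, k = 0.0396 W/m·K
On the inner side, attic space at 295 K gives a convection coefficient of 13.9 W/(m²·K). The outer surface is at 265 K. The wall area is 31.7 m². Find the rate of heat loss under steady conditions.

Q ≈ 416 W

Using the resistance-network approach (series):
R_inner film = 1/(h_i·A) = 1/(13.9×31.7) = 0.002269 K/W
R_plywood = L/(kA) = 0.185/(0.125×31.7) = 0.04669 K/W
R_glass-fibre batt = L/(kA) = 0.029/(0.0396×31.7) = 0.0231 K/W
R_total = 0.07206 K/W
Q = ΔT / R_total = 30 / 0.07206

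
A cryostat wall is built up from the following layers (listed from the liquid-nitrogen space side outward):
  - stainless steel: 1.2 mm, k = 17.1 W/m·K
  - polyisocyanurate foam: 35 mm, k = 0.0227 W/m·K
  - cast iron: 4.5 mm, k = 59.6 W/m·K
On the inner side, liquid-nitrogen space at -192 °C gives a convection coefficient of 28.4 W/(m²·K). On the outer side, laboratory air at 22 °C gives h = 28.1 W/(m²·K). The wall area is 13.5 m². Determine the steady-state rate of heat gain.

Q ≈ 1790 W

Treating each layer as a thermal resistance in series:
R_inner film = 1/(h_i·A) = 1/(28.4×13.5) = 0.002608 K/W
R_stainless steel = L/(kA) = 0.0012/(17.1×13.5) = 5.198×10^-6 K/W
R_polyisocyanurate foam = L/(kA) = 0.035/(0.0227×13.5) = 0.1142 K/W
R_cast iron = L/(kA) = 0.0045/(59.6×13.5) = 5.593×10^-6 K/W
R_outer film = 1/(h_o·A) = 1/(28.1×13.5) = 0.002636 K/W
R_total = 0.1195 K/W
Q = ΔT / R_total = 214 / 0.1195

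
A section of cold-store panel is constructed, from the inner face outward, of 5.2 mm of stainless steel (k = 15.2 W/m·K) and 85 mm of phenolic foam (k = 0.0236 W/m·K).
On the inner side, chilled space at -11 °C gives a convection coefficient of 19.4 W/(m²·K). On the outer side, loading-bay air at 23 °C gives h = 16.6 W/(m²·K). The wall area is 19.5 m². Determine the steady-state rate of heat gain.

Q ≈ 179 W

Treating each layer as a thermal resistance in series:
R_inner film = 1/(h_i·A) = 1/(19.4×19.5) = 0.002643 K/W
R_stainless steel = L/(kA) = 0.0052/(15.2×19.5) = 1.754×10^-5 K/W
R_phenolic foam = L/(kA) = 0.085/(0.0236×19.5) = 0.1847 K/W
R_outer film = 1/(h_o·A) = 1/(16.6×19.5) = 0.003089 K/W
R_total = 0.1905 K/W
Q = ΔT / R_total = 34 / 0.1905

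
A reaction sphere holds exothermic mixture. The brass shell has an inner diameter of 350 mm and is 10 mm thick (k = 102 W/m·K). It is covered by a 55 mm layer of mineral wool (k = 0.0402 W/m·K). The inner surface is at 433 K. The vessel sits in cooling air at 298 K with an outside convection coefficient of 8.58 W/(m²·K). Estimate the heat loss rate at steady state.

Q ≈ 51.7 W

For a spherical shell R = (1/r₁ − 1/r₂)/(4πk); film R = 1/(h·4πr²). In series:
R_brass shell = (1/0.175 − 1/0.185)/(4π×102) = 2.41×10^-4 K/W
R_mineral wool = (1/0.185 − 1/0.24)/(4π×0.0402) = 2.452 K/W
R_outer film = 1/(h·4πr_o²) = 1/(8.58×4π×0.24²) = 0.161 K/W
R_total = 2.613 K/W
Q = ΔT/R_total = 135/2.613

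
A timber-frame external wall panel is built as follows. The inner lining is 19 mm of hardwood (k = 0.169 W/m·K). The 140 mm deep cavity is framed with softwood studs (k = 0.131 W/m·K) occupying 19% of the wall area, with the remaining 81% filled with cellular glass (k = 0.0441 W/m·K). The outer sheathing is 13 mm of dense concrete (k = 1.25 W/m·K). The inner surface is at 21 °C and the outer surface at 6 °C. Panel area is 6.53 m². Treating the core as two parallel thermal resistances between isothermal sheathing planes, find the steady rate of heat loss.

Sheathing layers in series; stud and cavity paths in parallel between them.
R_inner = 0.019/(0.169×6.53) = 0.01722 K/W
R_stud  = 0.14/(0.131×0.19×6.53) = 0.8614 K/W
R_cav   = 0.14/(0.0441×0.81×6.53) = 0.6002 K/W
1/R_core = 1/R_stud + 1/R_cav → R_core = 0.3537 K/W
R_outer = 0.013/(1.25×6.53) = 0.001593 K/W
R_total = 0.3725 K/W
Q = ΔT/R_total = 15/0.3725

Q ≈ 40.3 W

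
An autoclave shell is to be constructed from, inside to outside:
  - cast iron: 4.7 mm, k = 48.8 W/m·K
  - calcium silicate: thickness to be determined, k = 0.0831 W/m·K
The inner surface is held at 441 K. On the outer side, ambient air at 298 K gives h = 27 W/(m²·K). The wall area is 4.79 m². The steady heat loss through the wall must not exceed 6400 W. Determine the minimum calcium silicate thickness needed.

L ≈ 5.81 mm

Using the resistance-network approach (series):
R_cast iron = L/(kA) = 0.0047/(48.8×4.79) = 2.011×10^-5 K/W
R_outer film = 1/(h_o·A) = 1/(27×4.79) = 0.007732 K/W
Sum of the known resistances R_other = 0.007752 K/W
Required total resistance R_tot = ΔT/Q_allow = 143/6400 = 0.02234 K/W
R_calcium silicate = R_tot − R_other = 0.01459 K/W
L = R·k·A = 0.01459×0.0831×4.79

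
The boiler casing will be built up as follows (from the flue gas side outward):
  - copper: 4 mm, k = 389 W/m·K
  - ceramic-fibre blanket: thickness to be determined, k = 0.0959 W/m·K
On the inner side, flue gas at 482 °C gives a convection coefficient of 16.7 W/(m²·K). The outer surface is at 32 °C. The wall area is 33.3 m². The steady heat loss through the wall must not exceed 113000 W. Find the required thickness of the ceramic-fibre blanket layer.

Thermal resistances in series:
R_inner film = 1/(h_i·A) = 1/(16.7×33.3) = 0.001798 K/W
R_copper = L/(kA) = 0.004/(389×33.3) = 3.088×10^-7 K/W
Sum of the known resistances R_other = 0.001799 K/W
Required total resistance R_tot = ΔT/Q_allow = 450/113000 = 0.003982 K/W
R_ceramic-fibre blanket = R_tot − R_other = 0.002184 K/W
L = R·k·A = 0.002184×0.0959×33.3

L ≈ 6.97 mm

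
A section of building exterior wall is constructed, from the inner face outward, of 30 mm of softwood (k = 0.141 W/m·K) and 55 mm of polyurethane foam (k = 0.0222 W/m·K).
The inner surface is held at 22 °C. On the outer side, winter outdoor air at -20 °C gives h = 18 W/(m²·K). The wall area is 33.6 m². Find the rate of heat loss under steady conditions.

Q ≈ 514 W

Series thermal resistances:
R_softwood = L/(kA) = 0.03/(0.141×33.6) = 0.006332 K/W
R_polyurethane foam = L/(kA) = 0.055/(0.0222×33.6) = 0.07373 K/W
R_outer film = 1/(h_o·A) = 1/(18×33.6) = 0.001653 K/W
R_total = 0.08172 K/W
Q = ΔT / R_total = 42 / 0.08172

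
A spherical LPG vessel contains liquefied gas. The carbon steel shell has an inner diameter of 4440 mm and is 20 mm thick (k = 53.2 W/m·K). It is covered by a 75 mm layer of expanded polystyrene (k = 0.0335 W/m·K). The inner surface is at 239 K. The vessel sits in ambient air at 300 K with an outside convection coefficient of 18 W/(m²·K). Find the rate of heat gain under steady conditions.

For a spherical shell R = (1/r₁ − 1/r₂)/(4πk); film R = 1/(h·4πr²). In series:
R_carbon steel shell = (1/2.22 − 1/2.24)/(4π×53.2) = 6.016×10^-6 K/W
R_expanded polystyrene = (1/2.24 − 1/2.315)/(4π×0.0335) = 0.03436 K/W
R_outer film = 1/(h·4πr_o²) = 1/(18×4π×2.315²) = 8.249×10^-4 K/W
R_total = 0.03519 K/W
Q = ΔT/R_total = 61/0.03519

Q ≈ 1730 W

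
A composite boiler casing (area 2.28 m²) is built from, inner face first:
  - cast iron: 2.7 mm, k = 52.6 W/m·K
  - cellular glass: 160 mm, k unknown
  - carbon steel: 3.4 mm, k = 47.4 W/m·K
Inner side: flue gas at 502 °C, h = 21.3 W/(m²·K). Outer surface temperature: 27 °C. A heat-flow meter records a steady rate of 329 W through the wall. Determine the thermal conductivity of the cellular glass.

Using the resistance-network approach (series):
R_inner film = 1/(h_i·A) = 1/(21.3×2.28) = 0.02059 K/W
R_cast iron = L/(kA) = 0.0027/(52.6×2.28) = 2.251×10^-5 K/W
R_carbon steel = L/(kA) = 0.0034/(47.4×2.28) = 3.146×10^-5 K/W
Sum of known resistances R_other = 0.02065 K/W
Total R = ΔT/Q = 475/329 = 1.444 K/W
R_cellular glass = R_total − R_other = 1.423 K/W
k = L/(R·A) = 0.16/(1.423×2.28)

k ≈ 0.0493 W/(m·K)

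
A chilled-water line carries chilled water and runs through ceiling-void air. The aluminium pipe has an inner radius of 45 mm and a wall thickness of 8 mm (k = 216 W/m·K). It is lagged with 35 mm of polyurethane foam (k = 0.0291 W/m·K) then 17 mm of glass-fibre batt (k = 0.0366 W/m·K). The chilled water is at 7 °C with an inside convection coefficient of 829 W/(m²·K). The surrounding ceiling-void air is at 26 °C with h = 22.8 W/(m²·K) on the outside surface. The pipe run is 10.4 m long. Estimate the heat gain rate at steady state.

Per-layer cylindrical resistances, series-summed:
R_inner film = 1/(h_i·2πr₁L) = 1/(829×2π×0.045×10.4) = 4.102×10^-4 K/W
R_aluminium pipe wall = ln(53/45)/(2π×216×10.4) = 1.159×10^-5 K/W
R_polyurethane foam = ln(88/53)/(2π×0.0291×10.4) = 0.2666 K/W
R_glass-fibre batt = ln(105/88)/(2π×0.0366×10.4) = 0.07385 K/W
R_outer film = 1/(h_o·2πr_oL) = 1/(22.8×2π×0.105×10.4) = 0.006392 K/W
R_total = 0.3473 K/W
Q = ΔT/R_total = 19/0.3473

Q ≈ 54.7 W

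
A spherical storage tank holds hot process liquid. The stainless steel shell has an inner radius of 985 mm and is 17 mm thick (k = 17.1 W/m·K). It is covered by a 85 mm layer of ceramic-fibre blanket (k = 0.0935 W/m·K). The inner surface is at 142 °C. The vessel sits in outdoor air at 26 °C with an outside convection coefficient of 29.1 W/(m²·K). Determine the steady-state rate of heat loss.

Q ≈ 1690 W

Radial (spherical) resistances in series:
R_stainless steel shell = (1/0.985 − 1/1.002)/(4π×17.1) = 8.016×10^-5 K/W
R_ceramic-fibre blanket = (1/1.002 − 1/1.087)/(4π×0.0935) = 0.06642 K/W
R_outer film = 1/(h·4πr_o²) = 1/(29.1×4π×1.087²) = 0.002314 K/W
R_total = 0.06881 K/W
Q = ΔT/R_total = 116/0.06881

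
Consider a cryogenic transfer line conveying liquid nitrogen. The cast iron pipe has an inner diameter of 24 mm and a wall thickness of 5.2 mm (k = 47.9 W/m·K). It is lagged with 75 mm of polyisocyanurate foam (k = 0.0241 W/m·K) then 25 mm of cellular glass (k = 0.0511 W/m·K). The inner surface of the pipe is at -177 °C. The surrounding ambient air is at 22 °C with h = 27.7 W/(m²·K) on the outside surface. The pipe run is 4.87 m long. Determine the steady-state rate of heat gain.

Q ≈ 81.5 W

Treating each annulus and film as a series resistance:
R_cast iron pipe wall = ln(17.2/12)/(2π×47.9×4.87) = 2.456×10^-4 K/W
R_polyisocyanurate foam = ln(92.2/17.2)/(2π×0.0241×4.87) = 2.277 K/W
R_cellular glass = ln(117.2/92.2)/(2π×0.0511×4.87) = 0.1534 K/W
R_outer film = 1/(h_o·2πr_oL) = 1/(27.7×2π×0.1172×4.87) = 0.01007 K/W
R_total = 2.441 K/W
Q = ΔT/R_total = 199/2.441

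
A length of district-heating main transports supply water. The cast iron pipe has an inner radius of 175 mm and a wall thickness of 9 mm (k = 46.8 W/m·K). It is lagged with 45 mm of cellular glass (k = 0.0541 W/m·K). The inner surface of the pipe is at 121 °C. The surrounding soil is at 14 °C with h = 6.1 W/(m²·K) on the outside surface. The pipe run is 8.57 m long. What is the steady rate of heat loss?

Radial resistances (cylindrical: R_cond = ln(r_o/r_i)/(2πkL), R_conv = 1/(h·2πrL)):
R_cast iron pipe wall = ln(184/175)/(2π×46.8×8.57) = 1.99×10^-5 K/W
R_cellular glass = ln(229/184)/(2π×0.0541×8.57) = 0.0751 K/W
R_outer film = 1/(h_o·2πr_oL) = 1/(6.1×2π×0.229×8.57) = 0.01329 K/W
R_total = 0.08842 K/W
Q = ΔT/R_total = 107/0.08842

Q ≈ 1210 W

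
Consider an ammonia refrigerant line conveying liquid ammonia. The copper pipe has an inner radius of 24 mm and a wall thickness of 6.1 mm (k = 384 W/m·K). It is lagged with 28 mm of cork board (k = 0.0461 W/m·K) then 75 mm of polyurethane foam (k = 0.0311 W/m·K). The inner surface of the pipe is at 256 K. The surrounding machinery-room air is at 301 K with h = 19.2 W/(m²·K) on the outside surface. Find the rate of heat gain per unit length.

q′ ≈ 6.84 W/m

Radial resistances (cylindrical: R_cond = ln(r_o/r_i)/(2πkL), R_conv = 1/(h·2πrL)):
R_copper pipe wall = ln(30.1/24)/(2π×384×1) = 9.386×10^-5 K/W
R_cork board = ln(58.1/30.1)/(2π×0.0461×1) = 2.27 K/W
R_polyurethane foam = ln(133.1/58.1)/(2π×0.0311×1) = 4.242 K/W
R_outer film = 1/(h_o·2πr_oL) = 1/(19.2×2π×0.1331×1) = 0.06228 K/W
R_total = 6.575 K/W
Q = ΔT/R_total = 45/6.575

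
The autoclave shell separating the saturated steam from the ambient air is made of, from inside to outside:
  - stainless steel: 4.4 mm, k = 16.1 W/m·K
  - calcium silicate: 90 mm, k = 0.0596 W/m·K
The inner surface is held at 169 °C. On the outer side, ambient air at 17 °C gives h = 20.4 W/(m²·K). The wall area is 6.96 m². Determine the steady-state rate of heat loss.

Treating each layer as a thermal resistance in series:
R_stainless steel = L/(kA) = 0.0044/(16.1×6.96) = 3.927×10^-5 K/W
R_calcium silicate = L/(kA) = 0.09/(0.0596×6.96) = 0.217 K/W
R_outer film = 1/(h_o·A) = 1/(20.4×6.96) = 0.007043 K/W
R_total = 0.224 K/W
Q = ΔT / R_total = 152 / 0.224

Q ≈ 678 W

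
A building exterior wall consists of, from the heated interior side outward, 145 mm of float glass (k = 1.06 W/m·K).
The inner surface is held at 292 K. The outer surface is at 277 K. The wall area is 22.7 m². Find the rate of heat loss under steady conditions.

Q ≈ 2490 W

Using the resistance-network approach (series):
R_float glass = L/(kA) = 0.145/(1.06×22.7) = 0.006026 K/W
R_total = 0.006026 K/W
Q = ΔT / R_total = 15 / 0.006026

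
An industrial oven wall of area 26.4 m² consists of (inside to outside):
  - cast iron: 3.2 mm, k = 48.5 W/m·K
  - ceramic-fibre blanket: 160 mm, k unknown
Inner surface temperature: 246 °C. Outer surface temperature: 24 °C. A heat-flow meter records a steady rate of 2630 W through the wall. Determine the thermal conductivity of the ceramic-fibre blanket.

Model the wall as resistances in series:
R_cast iron = L/(kA) = 0.0032/(48.5×26.4) = 2.499×10^-6 K/W
Sum of known resistances R_other = 2.499×10^-6 K/W
Total R = ΔT/Q = 222/2630 = 0.08441 K/W
R_ceramic-fibre blanket = R_total − R_other = 0.08441 K/W
k = L/(R·A) = 0.16/(0.08441×26.4)

k ≈ 0.0718 W/(m·K)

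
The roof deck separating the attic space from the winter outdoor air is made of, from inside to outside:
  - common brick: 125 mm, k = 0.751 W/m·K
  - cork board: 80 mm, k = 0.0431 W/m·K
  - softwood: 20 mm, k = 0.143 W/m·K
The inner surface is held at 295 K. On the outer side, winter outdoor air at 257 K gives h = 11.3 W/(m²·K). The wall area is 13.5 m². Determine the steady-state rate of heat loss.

Q ≈ 228 W

Using the resistance-network approach (series):
R_common brick = L/(kA) = 0.125/(0.751×13.5) = 0.01233 K/W
R_cork board = L/(kA) = 0.08/(0.0431×13.5) = 0.1375 K/W
R_softwood = L/(kA) = 0.02/(0.143×13.5) = 0.01036 K/W
R_outer film = 1/(h_o·A) = 1/(11.3×13.5) = 0.006555 K/W
R_total = 0.1667 K/W
Q = ΔT / R_total = 38 / 0.1667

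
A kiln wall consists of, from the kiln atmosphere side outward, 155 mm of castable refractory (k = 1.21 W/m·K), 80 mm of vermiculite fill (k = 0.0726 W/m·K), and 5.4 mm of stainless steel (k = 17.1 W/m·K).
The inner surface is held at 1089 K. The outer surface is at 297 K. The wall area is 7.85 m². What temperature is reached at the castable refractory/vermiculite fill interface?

Using the resistance-network approach (series):
R_castable refractory = L/(kA) = 0.155/(1.21×7.85) = 0.01632 K/W
R_vermiculite fill = L/(kA) = 0.08/(0.0726×7.85) = 0.1404 K/W
R_stainless steel = L/(kA) = 0.0054/(17.1×7.85) = 4.023×10^-5 K/W
R_total = 0.1567 K/W;  Q = ΔT/R_total = 792/0.1567 = 5053 W
T_interface = T_inner − Q·ΣR(inner→interface) = 1089 − 5050×0.01632

T ≈ 1010 K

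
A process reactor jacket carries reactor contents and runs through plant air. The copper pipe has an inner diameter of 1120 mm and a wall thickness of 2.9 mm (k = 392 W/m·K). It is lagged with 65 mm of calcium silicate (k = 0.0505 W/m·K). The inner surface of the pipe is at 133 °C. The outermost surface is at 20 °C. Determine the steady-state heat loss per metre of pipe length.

For a radial system each layer contributes R = ln(r_out/r_in)/(2πkL); films add R = 1/(hA).
R_copper pipe wall = ln(562.9/560)/(2π×392×1) = 2.097×10^-6 K/W
R_calcium silicate = ln(627.9/562.9)/(2π×0.0505×1) = 0.3444 K/W
R_total = 0.3444 K/W
Q = ΔT/R_total = 113/0.3444

q′ ≈ 328 W/m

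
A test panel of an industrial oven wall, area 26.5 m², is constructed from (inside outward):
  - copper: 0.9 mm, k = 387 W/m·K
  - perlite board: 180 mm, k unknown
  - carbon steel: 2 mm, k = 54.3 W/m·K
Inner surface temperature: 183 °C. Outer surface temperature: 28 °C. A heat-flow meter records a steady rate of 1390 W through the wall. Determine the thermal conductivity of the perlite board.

k ≈ 0.0609 W/(m·K)

Using the resistance-network approach (series):
R_copper = L/(kA) = 0.0009/(387×26.5) = 8.776×10^-8 K/W
R_carbon steel = L/(kA) = 0.002/(54.3×26.5) = 1.39×10^-6 K/W
Sum of known resistances R_other = 1.478×10^-6 K/W
Total R = ΔT/Q = 155/1390 = 0.1115 K/W
R_perlite board = R_total − R_other = 0.1115 K/W
k = L/(R·A) = 0.18/(0.1115×26.5)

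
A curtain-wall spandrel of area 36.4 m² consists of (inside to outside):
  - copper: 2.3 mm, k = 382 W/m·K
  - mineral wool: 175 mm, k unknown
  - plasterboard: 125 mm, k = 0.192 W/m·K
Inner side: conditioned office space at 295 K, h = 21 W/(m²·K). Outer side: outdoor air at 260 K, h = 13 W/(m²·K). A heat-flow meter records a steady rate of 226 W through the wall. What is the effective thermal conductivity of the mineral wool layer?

k ≈ 0.036 W/(m·K)

Thermal resistances in series:
R_inner film = 1/(h_i·A) = 1/(21×36.4) = 0.001308 K/W
R_copper = L/(kA) = 0.0023/(382×36.4) = 1.654×10^-7 K/W
R_plasterboard = L/(kA) = 0.125/(0.192×36.4) = 0.01789 K/W
R_outer film = 1/(h_o·A) = 1/(13×36.4) = 0.002113 K/W
Sum of known resistances R_other = 0.02131 K/W
Total R = ΔT/Q = 35/226 = 0.1549 K/W
R_mineral wool = R_total − R_other = 0.1336 K/W
k = L/(R·A) = 0.175/(0.1336×36.4)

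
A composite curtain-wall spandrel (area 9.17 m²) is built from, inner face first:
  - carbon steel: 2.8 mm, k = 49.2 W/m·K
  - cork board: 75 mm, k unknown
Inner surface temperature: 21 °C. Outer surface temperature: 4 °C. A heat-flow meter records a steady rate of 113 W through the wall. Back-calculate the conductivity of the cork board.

k ≈ 0.0544 W/(m·K)

Thermal resistances in series:
R_carbon steel = L/(kA) = 0.0028/(49.2×9.17) = 6.206×10^-6 K/W
Sum of known resistances R_other = 6.206×10^-6 K/W
Total R = ΔT/Q = 17/113 = 0.1504 K/W
R_cork board = R_total − R_other = 0.1504 K/W
k = L/(R·A) = 0.075/(0.1504×9.17)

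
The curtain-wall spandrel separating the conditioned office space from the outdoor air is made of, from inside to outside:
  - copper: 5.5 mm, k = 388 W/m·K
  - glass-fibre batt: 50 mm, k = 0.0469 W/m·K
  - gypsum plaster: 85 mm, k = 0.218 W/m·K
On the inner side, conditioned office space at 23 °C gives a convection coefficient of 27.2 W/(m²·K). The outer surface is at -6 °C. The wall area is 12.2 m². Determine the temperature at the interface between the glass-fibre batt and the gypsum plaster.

Treating each layer as a thermal resistance in series:
R_inner film = 1/(h_i·A) = 1/(27.2×12.2) = 0.003014 K/W
R_copper = L/(kA) = 0.0055/(388×12.2) = 1.162×10^-6 K/W
R_glass-fibre batt = L/(kA) = 0.05/(0.0469×12.2) = 0.08739 K/W
R_gypsum plaster = L/(kA) = 0.085/(0.218×12.2) = 0.03196 K/W
R_total = 0.1224 K/W;  Q = ΔT/R_total = 29/0.1224 = 237 W
T_interface = T_inner − Q·ΣR(inner→interface) = 23 − 237×0.0904

T ≈ 1.57 °C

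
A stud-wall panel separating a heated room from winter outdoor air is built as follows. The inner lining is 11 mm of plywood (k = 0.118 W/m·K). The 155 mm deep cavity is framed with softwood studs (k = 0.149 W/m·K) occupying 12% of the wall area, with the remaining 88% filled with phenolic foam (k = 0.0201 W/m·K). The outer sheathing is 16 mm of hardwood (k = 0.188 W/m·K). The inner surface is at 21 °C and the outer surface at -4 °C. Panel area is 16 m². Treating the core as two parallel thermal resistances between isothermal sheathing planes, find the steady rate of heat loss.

Q ≈ 88.2 W

Sheathing layers in series; stud and cavity paths in parallel between them.
R_inner = 0.011/(0.118×16) = 0.005826 K/W
R_stud  = 0.155/(0.149×0.12×16) = 0.5418 K/W
R_cav   = 0.155/(0.0201×0.88×16) = 0.5477 K/W
1/R_core = 1/R_stud + 1/R_cav → R_core = 0.2724 K/W
R_outer = 0.016/(0.188×16) = 0.005319 K/W
R_total = 0.2835 K/W
Q = ΔT/R_total = 25/0.2835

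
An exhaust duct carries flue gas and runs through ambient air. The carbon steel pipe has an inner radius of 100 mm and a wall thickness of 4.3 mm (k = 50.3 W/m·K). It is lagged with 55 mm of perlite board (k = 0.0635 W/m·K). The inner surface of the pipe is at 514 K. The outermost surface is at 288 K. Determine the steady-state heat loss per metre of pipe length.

q′ ≈ 213 W/m

Treating each annulus and film as a series resistance:
R_carbon steel pipe wall = ln(104.3/100)/(2π×50.3×1) = 1.332×10^-4 K/W
R_perlite board = ln(159.3/104.3)/(2π×0.0635×1) = 1.061 K/W
R_total = 1.062 K/W
Q = ΔT/R_total = 226/1.062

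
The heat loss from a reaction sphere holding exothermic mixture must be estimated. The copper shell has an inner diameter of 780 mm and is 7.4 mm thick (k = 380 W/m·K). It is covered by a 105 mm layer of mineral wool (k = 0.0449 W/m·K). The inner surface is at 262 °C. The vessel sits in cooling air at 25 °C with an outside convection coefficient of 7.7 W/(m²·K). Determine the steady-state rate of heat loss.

Spherical conduction: R = (1/r_in − 1/r_out)/(4πk) per layer; series-sum.
R_copper shell = (1/0.39 − 1/0.3974)/(4π×380) = 9.999×10^-6 K/W
R_mineral wool = (1/0.3974 − 1/0.5024)/(4π×0.0449) = 0.9321 K/W
R_outer film = 1/(h·4πr_o²) = 1/(7.7×4π×0.5024²) = 0.04094 K/W
R_total = 0.973 K/W
Q = ΔT/R_total = 237/0.973

Q ≈ 244 W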